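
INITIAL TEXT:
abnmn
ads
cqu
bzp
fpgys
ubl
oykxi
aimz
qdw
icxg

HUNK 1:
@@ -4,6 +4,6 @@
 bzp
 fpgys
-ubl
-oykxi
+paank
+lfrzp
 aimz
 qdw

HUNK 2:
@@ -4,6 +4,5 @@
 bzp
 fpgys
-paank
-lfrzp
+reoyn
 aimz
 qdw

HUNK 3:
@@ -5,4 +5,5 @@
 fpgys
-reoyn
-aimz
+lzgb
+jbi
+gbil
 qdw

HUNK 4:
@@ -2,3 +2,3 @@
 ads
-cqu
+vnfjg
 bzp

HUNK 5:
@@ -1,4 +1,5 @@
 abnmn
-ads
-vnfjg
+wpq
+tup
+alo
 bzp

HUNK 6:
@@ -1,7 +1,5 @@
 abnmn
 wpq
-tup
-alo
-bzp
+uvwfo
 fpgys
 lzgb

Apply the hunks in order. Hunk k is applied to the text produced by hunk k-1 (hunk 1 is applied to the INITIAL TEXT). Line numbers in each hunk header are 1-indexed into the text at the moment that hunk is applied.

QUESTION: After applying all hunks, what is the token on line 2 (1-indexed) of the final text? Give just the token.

Hunk 1: at line 4 remove [ubl,oykxi] add [paank,lfrzp] -> 10 lines: abnmn ads cqu bzp fpgys paank lfrzp aimz qdw icxg
Hunk 2: at line 4 remove [paank,lfrzp] add [reoyn] -> 9 lines: abnmn ads cqu bzp fpgys reoyn aimz qdw icxg
Hunk 3: at line 5 remove [reoyn,aimz] add [lzgb,jbi,gbil] -> 10 lines: abnmn ads cqu bzp fpgys lzgb jbi gbil qdw icxg
Hunk 4: at line 2 remove [cqu] add [vnfjg] -> 10 lines: abnmn ads vnfjg bzp fpgys lzgb jbi gbil qdw icxg
Hunk 5: at line 1 remove [ads,vnfjg] add [wpq,tup,alo] -> 11 lines: abnmn wpq tup alo bzp fpgys lzgb jbi gbil qdw icxg
Hunk 6: at line 1 remove [tup,alo,bzp] add [uvwfo] -> 9 lines: abnmn wpq uvwfo fpgys lzgb jbi gbil qdw icxg
Final line 2: wpq

Answer: wpq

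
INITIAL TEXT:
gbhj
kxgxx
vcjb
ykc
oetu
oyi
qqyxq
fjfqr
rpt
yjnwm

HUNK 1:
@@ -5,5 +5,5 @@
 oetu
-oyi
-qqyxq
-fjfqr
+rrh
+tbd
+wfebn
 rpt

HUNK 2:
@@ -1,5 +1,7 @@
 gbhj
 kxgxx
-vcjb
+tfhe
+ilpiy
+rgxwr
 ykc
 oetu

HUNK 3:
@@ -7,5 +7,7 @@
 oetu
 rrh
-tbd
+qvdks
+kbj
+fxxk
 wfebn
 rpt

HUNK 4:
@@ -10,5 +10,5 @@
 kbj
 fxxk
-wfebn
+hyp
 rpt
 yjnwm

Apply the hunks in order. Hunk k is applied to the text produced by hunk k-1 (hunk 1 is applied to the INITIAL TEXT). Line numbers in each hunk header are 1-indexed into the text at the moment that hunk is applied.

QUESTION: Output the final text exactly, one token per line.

Hunk 1: at line 5 remove [oyi,qqyxq,fjfqr] add [rrh,tbd,wfebn] -> 10 lines: gbhj kxgxx vcjb ykc oetu rrh tbd wfebn rpt yjnwm
Hunk 2: at line 1 remove [vcjb] add [tfhe,ilpiy,rgxwr] -> 12 lines: gbhj kxgxx tfhe ilpiy rgxwr ykc oetu rrh tbd wfebn rpt yjnwm
Hunk 3: at line 7 remove [tbd] add [qvdks,kbj,fxxk] -> 14 lines: gbhj kxgxx tfhe ilpiy rgxwr ykc oetu rrh qvdks kbj fxxk wfebn rpt yjnwm
Hunk 4: at line 10 remove [wfebn] add [hyp] -> 14 lines: gbhj kxgxx tfhe ilpiy rgxwr ykc oetu rrh qvdks kbj fxxk hyp rpt yjnwm

Answer: gbhj
kxgxx
tfhe
ilpiy
rgxwr
ykc
oetu
rrh
qvdks
kbj
fxxk
hyp
rpt
yjnwm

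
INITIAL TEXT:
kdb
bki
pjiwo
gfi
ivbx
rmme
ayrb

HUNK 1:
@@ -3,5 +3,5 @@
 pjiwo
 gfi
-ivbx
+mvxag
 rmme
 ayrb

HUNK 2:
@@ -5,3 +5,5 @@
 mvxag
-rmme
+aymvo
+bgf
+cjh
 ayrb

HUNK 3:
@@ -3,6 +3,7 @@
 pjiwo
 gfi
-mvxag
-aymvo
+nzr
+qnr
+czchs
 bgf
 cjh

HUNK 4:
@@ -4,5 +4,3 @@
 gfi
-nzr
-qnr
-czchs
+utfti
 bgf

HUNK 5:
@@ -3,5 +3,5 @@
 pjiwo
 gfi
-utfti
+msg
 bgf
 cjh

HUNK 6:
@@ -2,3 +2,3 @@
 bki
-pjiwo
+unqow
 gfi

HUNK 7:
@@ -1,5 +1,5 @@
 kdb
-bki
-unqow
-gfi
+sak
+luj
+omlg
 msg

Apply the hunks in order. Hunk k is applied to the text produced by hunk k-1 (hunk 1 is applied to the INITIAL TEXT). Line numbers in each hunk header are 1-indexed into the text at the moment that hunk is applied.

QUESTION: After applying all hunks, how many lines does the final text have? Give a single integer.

Hunk 1: at line 3 remove [ivbx] add [mvxag] -> 7 lines: kdb bki pjiwo gfi mvxag rmme ayrb
Hunk 2: at line 5 remove [rmme] add [aymvo,bgf,cjh] -> 9 lines: kdb bki pjiwo gfi mvxag aymvo bgf cjh ayrb
Hunk 3: at line 3 remove [mvxag,aymvo] add [nzr,qnr,czchs] -> 10 lines: kdb bki pjiwo gfi nzr qnr czchs bgf cjh ayrb
Hunk 4: at line 4 remove [nzr,qnr,czchs] add [utfti] -> 8 lines: kdb bki pjiwo gfi utfti bgf cjh ayrb
Hunk 5: at line 3 remove [utfti] add [msg] -> 8 lines: kdb bki pjiwo gfi msg bgf cjh ayrb
Hunk 6: at line 2 remove [pjiwo] add [unqow] -> 8 lines: kdb bki unqow gfi msg bgf cjh ayrb
Hunk 7: at line 1 remove [bki,unqow,gfi] add [sak,luj,omlg] -> 8 lines: kdb sak luj omlg msg bgf cjh ayrb
Final line count: 8

Answer: 8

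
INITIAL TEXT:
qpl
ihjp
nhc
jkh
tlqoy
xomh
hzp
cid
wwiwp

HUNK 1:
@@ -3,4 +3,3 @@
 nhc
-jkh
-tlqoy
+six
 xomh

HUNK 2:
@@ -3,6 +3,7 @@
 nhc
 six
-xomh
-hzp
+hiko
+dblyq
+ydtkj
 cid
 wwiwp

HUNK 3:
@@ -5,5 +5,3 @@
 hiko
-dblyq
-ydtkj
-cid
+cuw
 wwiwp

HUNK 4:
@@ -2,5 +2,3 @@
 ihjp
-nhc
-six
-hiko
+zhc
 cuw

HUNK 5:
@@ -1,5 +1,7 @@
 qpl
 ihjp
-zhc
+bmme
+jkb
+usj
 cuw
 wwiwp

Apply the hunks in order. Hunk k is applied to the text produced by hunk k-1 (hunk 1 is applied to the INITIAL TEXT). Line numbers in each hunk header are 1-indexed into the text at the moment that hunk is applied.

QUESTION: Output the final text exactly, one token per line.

Hunk 1: at line 3 remove [jkh,tlqoy] add [six] -> 8 lines: qpl ihjp nhc six xomh hzp cid wwiwp
Hunk 2: at line 3 remove [xomh,hzp] add [hiko,dblyq,ydtkj] -> 9 lines: qpl ihjp nhc six hiko dblyq ydtkj cid wwiwp
Hunk 3: at line 5 remove [dblyq,ydtkj,cid] add [cuw] -> 7 lines: qpl ihjp nhc six hiko cuw wwiwp
Hunk 4: at line 2 remove [nhc,six,hiko] add [zhc] -> 5 lines: qpl ihjp zhc cuw wwiwp
Hunk 5: at line 1 remove [zhc] add [bmme,jkb,usj] -> 7 lines: qpl ihjp bmme jkb usj cuw wwiwp

Answer: qpl
ihjp
bmme
jkb
usj
cuw
wwiwp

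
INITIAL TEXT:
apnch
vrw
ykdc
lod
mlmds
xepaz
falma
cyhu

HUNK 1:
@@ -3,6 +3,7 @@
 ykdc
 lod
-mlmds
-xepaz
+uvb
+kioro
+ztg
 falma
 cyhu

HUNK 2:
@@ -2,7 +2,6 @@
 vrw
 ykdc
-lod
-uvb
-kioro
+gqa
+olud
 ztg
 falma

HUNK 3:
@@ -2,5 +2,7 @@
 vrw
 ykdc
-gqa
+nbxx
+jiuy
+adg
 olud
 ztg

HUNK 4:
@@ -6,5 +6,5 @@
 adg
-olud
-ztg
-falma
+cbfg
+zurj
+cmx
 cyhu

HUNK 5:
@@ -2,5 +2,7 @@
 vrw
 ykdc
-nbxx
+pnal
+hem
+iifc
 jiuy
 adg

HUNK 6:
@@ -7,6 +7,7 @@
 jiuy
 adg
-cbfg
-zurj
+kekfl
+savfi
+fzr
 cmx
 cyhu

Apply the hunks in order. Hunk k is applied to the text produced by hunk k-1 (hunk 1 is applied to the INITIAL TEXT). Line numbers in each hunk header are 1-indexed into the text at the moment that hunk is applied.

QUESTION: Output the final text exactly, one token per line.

Hunk 1: at line 3 remove [mlmds,xepaz] add [uvb,kioro,ztg] -> 9 lines: apnch vrw ykdc lod uvb kioro ztg falma cyhu
Hunk 2: at line 2 remove [lod,uvb,kioro] add [gqa,olud] -> 8 lines: apnch vrw ykdc gqa olud ztg falma cyhu
Hunk 3: at line 2 remove [gqa] add [nbxx,jiuy,adg] -> 10 lines: apnch vrw ykdc nbxx jiuy adg olud ztg falma cyhu
Hunk 4: at line 6 remove [olud,ztg,falma] add [cbfg,zurj,cmx] -> 10 lines: apnch vrw ykdc nbxx jiuy adg cbfg zurj cmx cyhu
Hunk 5: at line 2 remove [nbxx] add [pnal,hem,iifc] -> 12 lines: apnch vrw ykdc pnal hem iifc jiuy adg cbfg zurj cmx cyhu
Hunk 6: at line 7 remove [cbfg,zurj] add [kekfl,savfi,fzr] -> 13 lines: apnch vrw ykdc pnal hem iifc jiuy adg kekfl savfi fzr cmx cyhu

Answer: apnch
vrw
ykdc
pnal
hem
iifc
jiuy
adg
kekfl
savfi
fzr
cmx
cyhu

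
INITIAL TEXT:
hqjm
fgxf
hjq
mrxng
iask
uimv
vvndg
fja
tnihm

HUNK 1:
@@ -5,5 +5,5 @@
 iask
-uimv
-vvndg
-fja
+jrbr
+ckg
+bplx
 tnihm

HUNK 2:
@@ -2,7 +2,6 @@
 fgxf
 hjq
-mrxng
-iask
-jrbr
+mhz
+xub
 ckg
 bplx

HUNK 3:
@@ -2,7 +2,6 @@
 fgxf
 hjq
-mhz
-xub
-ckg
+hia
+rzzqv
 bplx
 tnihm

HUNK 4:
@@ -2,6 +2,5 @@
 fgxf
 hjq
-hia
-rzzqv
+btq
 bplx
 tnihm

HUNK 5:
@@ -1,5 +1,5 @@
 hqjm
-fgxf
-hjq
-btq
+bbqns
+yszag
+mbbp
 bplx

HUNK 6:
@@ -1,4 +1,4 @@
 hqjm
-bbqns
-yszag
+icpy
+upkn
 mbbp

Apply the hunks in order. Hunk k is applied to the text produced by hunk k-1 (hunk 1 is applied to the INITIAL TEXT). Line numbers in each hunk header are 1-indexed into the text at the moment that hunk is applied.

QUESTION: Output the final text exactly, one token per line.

Answer: hqjm
icpy
upkn
mbbp
bplx
tnihm

Derivation:
Hunk 1: at line 5 remove [uimv,vvndg,fja] add [jrbr,ckg,bplx] -> 9 lines: hqjm fgxf hjq mrxng iask jrbr ckg bplx tnihm
Hunk 2: at line 2 remove [mrxng,iask,jrbr] add [mhz,xub] -> 8 lines: hqjm fgxf hjq mhz xub ckg bplx tnihm
Hunk 3: at line 2 remove [mhz,xub,ckg] add [hia,rzzqv] -> 7 lines: hqjm fgxf hjq hia rzzqv bplx tnihm
Hunk 4: at line 2 remove [hia,rzzqv] add [btq] -> 6 lines: hqjm fgxf hjq btq bplx tnihm
Hunk 5: at line 1 remove [fgxf,hjq,btq] add [bbqns,yszag,mbbp] -> 6 lines: hqjm bbqns yszag mbbp bplx tnihm
Hunk 6: at line 1 remove [bbqns,yszag] add [icpy,upkn] -> 6 lines: hqjm icpy upkn mbbp bplx tnihm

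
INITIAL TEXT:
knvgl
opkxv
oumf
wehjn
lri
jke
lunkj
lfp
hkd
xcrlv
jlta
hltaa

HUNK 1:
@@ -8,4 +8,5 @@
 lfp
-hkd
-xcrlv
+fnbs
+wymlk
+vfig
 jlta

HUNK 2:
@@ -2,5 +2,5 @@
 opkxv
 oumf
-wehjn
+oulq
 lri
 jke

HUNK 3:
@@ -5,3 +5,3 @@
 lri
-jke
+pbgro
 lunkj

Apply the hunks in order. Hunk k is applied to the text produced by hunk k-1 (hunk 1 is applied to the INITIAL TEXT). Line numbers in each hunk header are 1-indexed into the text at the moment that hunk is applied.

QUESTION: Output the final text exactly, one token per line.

Answer: knvgl
opkxv
oumf
oulq
lri
pbgro
lunkj
lfp
fnbs
wymlk
vfig
jlta
hltaa

Derivation:
Hunk 1: at line 8 remove [hkd,xcrlv] add [fnbs,wymlk,vfig] -> 13 lines: knvgl opkxv oumf wehjn lri jke lunkj lfp fnbs wymlk vfig jlta hltaa
Hunk 2: at line 2 remove [wehjn] add [oulq] -> 13 lines: knvgl opkxv oumf oulq lri jke lunkj lfp fnbs wymlk vfig jlta hltaa
Hunk 3: at line 5 remove [jke] add [pbgro] -> 13 lines: knvgl opkxv oumf oulq lri pbgro lunkj lfp fnbs wymlk vfig jlta hltaa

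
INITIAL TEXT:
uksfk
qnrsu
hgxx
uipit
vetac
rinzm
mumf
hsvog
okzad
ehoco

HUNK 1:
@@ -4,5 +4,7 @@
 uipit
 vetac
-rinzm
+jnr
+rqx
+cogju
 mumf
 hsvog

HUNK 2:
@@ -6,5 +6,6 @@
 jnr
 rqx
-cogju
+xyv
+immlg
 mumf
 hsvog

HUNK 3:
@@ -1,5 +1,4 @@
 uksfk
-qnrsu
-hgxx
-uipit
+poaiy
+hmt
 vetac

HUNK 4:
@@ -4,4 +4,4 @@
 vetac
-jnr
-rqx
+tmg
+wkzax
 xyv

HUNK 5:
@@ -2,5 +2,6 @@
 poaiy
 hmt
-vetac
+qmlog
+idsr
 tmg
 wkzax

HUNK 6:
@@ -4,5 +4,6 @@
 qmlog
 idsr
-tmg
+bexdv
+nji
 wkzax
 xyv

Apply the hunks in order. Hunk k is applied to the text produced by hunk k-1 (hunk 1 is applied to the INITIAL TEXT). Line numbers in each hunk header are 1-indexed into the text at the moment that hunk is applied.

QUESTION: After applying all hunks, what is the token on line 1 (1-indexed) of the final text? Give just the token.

Answer: uksfk

Derivation:
Hunk 1: at line 4 remove [rinzm] add [jnr,rqx,cogju] -> 12 lines: uksfk qnrsu hgxx uipit vetac jnr rqx cogju mumf hsvog okzad ehoco
Hunk 2: at line 6 remove [cogju] add [xyv,immlg] -> 13 lines: uksfk qnrsu hgxx uipit vetac jnr rqx xyv immlg mumf hsvog okzad ehoco
Hunk 3: at line 1 remove [qnrsu,hgxx,uipit] add [poaiy,hmt] -> 12 lines: uksfk poaiy hmt vetac jnr rqx xyv immlg mumf hsvog okzad ehoco
Hunk 4: at line 4 remove [jnr,rqx] add [tmg,wkzax] -> 12 lines: uksfk poaiy hmt vetac tmg wkzax xyv immlg mumf hsvog okzad ehoco
Hunk 5: at line 2 remove [vetac] add [qmlog,idsr] -> 13 lines: uksfk poaiy hmt qmlog idsr tmg wkzax xyv immlg mumf hsvog okzad ehoco
Hunk 6: at line 4 remove [tmg] add [bexdv,nji] -> 14 lines: uksfk poaiy hmt qmlog idsr bexdv nji wkzax xyv immlg mumf hsvog okzad ehoco
Final line 1: uksfk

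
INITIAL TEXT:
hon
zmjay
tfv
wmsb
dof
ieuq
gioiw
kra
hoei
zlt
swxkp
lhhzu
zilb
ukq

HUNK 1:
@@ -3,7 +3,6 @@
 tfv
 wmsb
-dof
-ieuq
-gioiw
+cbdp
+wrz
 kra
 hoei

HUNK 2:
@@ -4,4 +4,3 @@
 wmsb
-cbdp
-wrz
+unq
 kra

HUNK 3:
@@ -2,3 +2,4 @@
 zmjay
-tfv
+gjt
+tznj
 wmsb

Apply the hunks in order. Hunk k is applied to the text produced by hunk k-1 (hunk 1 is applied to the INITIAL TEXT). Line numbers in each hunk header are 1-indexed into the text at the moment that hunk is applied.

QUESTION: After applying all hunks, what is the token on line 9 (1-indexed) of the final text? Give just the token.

Answer: zlt

Derivation:
Hunk 1: at line 3 remove [dof,ieuq,gioiw] add [cbdp,wrz] -> 13 lines: hon zmjay tfv wmsb cbdp wrz kra hoei zlt swxkp lhhzu zilb ukq
Hunk 2: at line 4 remove [cbdp,wrz] add [unq] -> 12 lines: hon zmjay tfv wmsb unq kra hoei zlt swxkp lhhzu zilb ukq
Hunk 3: at line 2 remove [tfv] add [gjt,tznj] -> 13 lines: hon zmjay gjt tznj wmsb unq kra hoei zlt swxkp lhhzu zilb ukq
Final line 9: zlt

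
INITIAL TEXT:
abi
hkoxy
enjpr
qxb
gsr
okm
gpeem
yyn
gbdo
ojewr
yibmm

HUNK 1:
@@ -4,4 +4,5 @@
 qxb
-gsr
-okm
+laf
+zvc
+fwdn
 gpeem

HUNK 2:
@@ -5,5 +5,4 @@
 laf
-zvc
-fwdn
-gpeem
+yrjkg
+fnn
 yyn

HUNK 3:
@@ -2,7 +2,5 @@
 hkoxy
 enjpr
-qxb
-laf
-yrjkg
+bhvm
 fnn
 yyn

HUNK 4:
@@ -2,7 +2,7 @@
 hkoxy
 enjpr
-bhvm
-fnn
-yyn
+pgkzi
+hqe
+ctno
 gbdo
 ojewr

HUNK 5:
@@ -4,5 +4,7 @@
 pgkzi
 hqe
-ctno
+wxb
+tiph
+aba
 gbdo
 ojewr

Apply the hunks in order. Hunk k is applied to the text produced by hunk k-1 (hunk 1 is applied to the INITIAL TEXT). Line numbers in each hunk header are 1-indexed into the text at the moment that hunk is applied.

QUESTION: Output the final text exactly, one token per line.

Answer: abi
hkoxy
enjpr
pgkzi
hqe
wxb
tiph
aba
gbdo
ojewr
yibmm

Derivation:
Hunk 1: at line 4 remove [gsr,okm] add [laf,zvc,fwdn] -> 12 lines: abi hkoxy enjpr qxb laf zvc fwdn gpeem yyn gbdo ojewr yibmm
Hunk 2: at line 5 remove [zvc,fwdn,gpeem] add [yrjkg,fnn] -> 11 lines: abi hkoxy enjpr qxb laf yrjkg fnn yyn gbdo ojewr yibmm
Hunk 3: at line 2 remove [qxb,laf,yrjkg] add [bhvm] -> 9 lines: abi hkoxy enjpr bhvm fnn yyn gbdo ojewr yibmm
Hunk 4: at line 2 remove [bhvm,fnn,yyn] add [pgkzi,hqe,ctno] -> 9 lines: abi hkoxy enjpr pgkzi hqe ctno gbdo ojewr yibmm
Hunk 5: at line 4 remove [ctno] add [wxb,tiph,aba] -> 11 lines: abi hkoxy enjpr pgkzi hqe wxb tiph aba gbdo ojewr yibmm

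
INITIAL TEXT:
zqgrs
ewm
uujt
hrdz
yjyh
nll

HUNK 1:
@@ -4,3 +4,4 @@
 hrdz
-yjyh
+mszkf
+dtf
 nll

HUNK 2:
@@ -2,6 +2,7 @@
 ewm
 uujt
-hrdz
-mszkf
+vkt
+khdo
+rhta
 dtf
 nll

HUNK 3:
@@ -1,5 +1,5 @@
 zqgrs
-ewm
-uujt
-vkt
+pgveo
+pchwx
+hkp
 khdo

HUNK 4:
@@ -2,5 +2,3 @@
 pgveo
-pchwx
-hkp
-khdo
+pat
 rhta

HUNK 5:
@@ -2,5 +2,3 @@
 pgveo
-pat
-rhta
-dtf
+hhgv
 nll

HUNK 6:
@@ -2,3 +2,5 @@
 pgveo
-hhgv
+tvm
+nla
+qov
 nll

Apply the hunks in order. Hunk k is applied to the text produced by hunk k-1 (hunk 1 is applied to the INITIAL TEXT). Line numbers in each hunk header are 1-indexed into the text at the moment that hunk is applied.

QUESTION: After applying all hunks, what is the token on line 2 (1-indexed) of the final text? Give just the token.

Hunk 1: at line 4 remove [yjyh] add [mszkf,dtf] -> 7 lines: zqgrs ewm uujt hrdz mszkf dtf nll
Hunk 2: at line 2 remove [hrdz,mszkf] add [vkt,khdo,rhta] -> 8 lines: zqgrs ewm uujt vkt khdo rhta dtf nll
Hunk 3: at line 1 remove [ewm,uujt,vkt] add [pgveo,pchwx,hkp] -> 8 lines: zqgrs pgveo pchwx hkp khdo rhta dtf nll
Hunk 4: at line 2 remove [pchwx,hkp,khdo] add [pat] -> 6 lines: zqgrs pgveo pat rhta dtf nll
Hunk 5: at line 2 remove [pat,rhta,dtf] add [hhgv] -> 4 lines: zqgrs pgveo hhgv nll
Hunk 6: at line 2 remove [hhgv] add [tvm,nla,qov] -> 6 lines: zqgrs pgveo tvm nla qov nll
Final line 2: pgveo

Answer: pgveo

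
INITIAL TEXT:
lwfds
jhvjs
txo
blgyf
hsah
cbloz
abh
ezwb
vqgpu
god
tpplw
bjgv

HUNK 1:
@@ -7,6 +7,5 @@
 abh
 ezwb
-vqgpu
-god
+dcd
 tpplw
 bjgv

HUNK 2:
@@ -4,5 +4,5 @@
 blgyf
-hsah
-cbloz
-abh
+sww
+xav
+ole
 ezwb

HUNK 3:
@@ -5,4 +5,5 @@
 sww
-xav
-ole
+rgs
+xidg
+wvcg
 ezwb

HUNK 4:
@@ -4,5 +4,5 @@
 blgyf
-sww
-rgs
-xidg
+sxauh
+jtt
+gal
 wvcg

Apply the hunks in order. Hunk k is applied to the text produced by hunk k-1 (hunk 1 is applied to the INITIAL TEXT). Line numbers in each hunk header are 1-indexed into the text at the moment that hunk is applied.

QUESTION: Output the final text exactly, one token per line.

Answer: lwfds
jhvjs
txo
blgyf
sxauh
jtt
gal
wvcg
ezwb
dcd
tpplw
bjgv

Derivation:
Hunk 1: at line 7 remove [vqgpu,god] add [dcd] -> 11 lines: lwfds jhvjs txo blgyf hsah cbloz abh ezwb dcd tpplw bjgv
Hunk 2: at line 4 remove [hsah,cbloz,abh] add [sww,xav,ole] -> 11 lines: lwfds jhvjs txo blgyf sww xav ole ezwb dcd tpplw bjgv
Hunk 3: at line 5 remove [xav,ole] add [rgs,xidg,wvcg] -> 12 lines: lwfds jhvjs txo blgyf sww rgs xidg wvcg ezwb dcd tpplw bjgv
Hunk 4: at line 4 remove [sww,rgs,xidg] add [sxauh,jtt,gal] -> 12 lines: lwfds jhvjs txo blgyf sxauh jtt gal wvcg ezwb dcd tpplw bjgv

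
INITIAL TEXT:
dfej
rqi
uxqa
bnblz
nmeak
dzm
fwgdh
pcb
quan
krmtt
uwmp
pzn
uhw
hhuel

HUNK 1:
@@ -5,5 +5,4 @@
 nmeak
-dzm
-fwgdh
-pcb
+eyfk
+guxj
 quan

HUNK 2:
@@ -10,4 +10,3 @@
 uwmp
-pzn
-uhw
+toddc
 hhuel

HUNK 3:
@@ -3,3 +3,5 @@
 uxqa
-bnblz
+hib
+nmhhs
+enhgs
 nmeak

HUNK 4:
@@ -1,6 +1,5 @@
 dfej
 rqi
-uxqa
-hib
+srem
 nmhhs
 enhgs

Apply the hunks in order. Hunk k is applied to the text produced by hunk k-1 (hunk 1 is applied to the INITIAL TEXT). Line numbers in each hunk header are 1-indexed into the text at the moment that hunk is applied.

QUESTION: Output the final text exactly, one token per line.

Answer: dfej
rqi
srem
nmhhs
enhgs
nmeak
eyfk
guxj
quan
krmtt
uwmp
toddc
hhuel

Derivation:
Hunk 1: at line 5 remove [dzm,fwgdh,pcb] add [eyfk,guxj] -> 13 lines: dfej rqi uxqa bnblz nmeak eyfk guxj quan krmtt uwmp pzn uhw hhuel
Hunk 2: at line 10 remove [pzn,uhw] add [toddc] -> 12 lines: dfej rqi uxqa bnblz nmeak eyfk guxj quan krmtt uwmp toddc hhuel
Hunk 3: at line 3 remove [bnblz] add [hib,nmhhs,enhgs] -> 14 lines: dfej rqi uxqa hib nmhhs enhgs nmeak eyfk guxj quan krmtt uwmp toddc hhuel
Hunk 4: at line 1 remove [uxqa,hib] add [srem] -> 13 lines: dfej rqi srem nmhhs enhgs nmeak eyfk guxj quan krmtt uwmp toddc hhuel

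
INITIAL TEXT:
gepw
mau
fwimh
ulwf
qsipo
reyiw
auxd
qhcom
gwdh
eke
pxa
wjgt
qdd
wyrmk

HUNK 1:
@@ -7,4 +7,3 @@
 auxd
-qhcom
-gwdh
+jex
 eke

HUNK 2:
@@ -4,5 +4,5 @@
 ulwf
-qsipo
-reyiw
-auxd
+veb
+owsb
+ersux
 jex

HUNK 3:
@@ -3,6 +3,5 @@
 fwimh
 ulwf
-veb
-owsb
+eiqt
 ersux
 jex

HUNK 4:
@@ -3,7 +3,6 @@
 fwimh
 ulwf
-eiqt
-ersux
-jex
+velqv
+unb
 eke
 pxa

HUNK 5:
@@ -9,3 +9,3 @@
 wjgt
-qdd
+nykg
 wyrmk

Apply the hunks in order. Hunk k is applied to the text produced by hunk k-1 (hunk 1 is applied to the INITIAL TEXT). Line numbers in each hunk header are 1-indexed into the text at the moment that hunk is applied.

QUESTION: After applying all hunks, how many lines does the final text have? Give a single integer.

Answer: 11

Derivation:
Hunk 1: at line 7 remove [qhcom,gwdh] add [jex] -> 13 lines: gepw mau fwimh ulwf qsipo reyiw auxd jex eke pxa wjgt qdd wyrmk
Hunk 2: at line 4 remove [qsipo,reyiw,auxd] add [veb,owsb,ersux] -> 13 lines: gepw mau fwimh ulwf veb owsb ersux jex eke pxa wjgt qdd wyrmk
Hunk 3: at line 3 remove [veb,owsb] add [eiqt] -> 12 lines: gepw mau fwimh ulwf eiqt ersux jex eke pxa wjgt qdd wyrmk
Hunk 4: at line 3 remove [eiqt,ersux,jex] add [velqv,unb] -> 11 lines: gepw mau fwimh ulwf velqv unb eke pxa wjgt qdd wyrmk
Hunk 5: at line 9 remove [qdd] add [nykg] -> 11 lines: gepw mau fwimh ulwf velqv unb eke pxa wjgt nykg wyrmk
Final line count: 11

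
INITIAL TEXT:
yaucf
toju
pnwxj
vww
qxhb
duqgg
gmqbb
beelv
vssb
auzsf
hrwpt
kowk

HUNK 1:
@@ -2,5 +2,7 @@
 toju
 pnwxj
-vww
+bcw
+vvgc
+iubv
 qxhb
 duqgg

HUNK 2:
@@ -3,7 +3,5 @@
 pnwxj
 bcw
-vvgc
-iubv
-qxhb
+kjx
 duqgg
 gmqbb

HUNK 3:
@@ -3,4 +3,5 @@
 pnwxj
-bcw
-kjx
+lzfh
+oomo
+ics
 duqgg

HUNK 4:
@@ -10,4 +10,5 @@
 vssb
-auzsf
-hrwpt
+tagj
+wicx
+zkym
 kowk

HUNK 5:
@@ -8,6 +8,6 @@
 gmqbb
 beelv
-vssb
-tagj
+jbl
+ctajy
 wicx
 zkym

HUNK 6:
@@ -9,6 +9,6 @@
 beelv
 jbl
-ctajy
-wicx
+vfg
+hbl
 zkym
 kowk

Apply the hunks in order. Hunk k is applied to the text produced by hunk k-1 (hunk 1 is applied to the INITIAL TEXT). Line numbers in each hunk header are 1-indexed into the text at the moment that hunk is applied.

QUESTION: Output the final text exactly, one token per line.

Answer: yaucf
toju
pnwxj
lzfh
oomo
ics
duqgg
gmqbb
beelv
jbl
vfg
hbl
zkym
kowk

Derivation:
Hunk 1: at line 2 remove [vww] add [bcw,vvgc,iubv] -> 14 lines: yaucf toju pnwxj bcw vvgc iubv qxhb duqgg gmqbb beelv vssb auzsf hrwpt kowk
Hunk 2: at line 3 remove [vvgc,iubv,qxhb] add [kjx] -> 12 lines: yaucf toju pnwxj bcw kjx duqgg gmqbb beelv vssb auzsf hrwpt kowk
Hunk 3: at line 3 remove [bcw,kjx] add [lzfh,oomo,ics] -> 13 lines: yaucf toju pnwxj lzfh oomo ics duqgg gmqbb beelv vssb auzsf hrwpt kowk
Hunk 4: at line 10 remove [auzsf,hrwpt] add [tagj,wicx,zkym] -> 14 lines: yaucf toju pnwxj lzfh oomo ics duqgg gmqbb beelv vssb tagj wicx zkym kowk
Hunk 5: at line 8 remove [vssb,tagj] add [jbl,ctajy] -> 14 lines: yaucf toju pnwxj lzfh oomo ics duqgg gmqbb beelv jbl ctajy wicx zkym kowk
Hunk 6: at line 9 remove [ctajy,wicx] add [vfg,hbl] -> 14 lines: yaucf toju pnwxj lzfh oomo ics duqgg gmqbb beelv jbl vfg hbl zkym kowk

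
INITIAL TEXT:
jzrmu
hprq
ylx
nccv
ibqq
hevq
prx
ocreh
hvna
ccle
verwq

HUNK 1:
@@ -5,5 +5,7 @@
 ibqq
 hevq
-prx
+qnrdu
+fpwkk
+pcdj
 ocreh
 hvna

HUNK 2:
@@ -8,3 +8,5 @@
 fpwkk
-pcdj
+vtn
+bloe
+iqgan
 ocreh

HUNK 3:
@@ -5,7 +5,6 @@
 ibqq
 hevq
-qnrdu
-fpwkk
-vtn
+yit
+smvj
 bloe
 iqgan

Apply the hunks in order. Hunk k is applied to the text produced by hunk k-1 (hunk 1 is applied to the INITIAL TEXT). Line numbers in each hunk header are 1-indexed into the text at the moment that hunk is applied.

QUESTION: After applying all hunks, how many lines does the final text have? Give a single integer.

Answer: 14

Derivation:
Hunk 1: at line 5 remove [prx] add [qnrdu,fpwkk,pcdj] -> 13 lines: jzrmu hprq ylx nccv ibqq hevq qnrdu fpwkk pcdj ocreh hvna ccle verwq
Hunk 2: at line 8 remove [pcdj] add [vtn,bloe,iqgan] -> 15 lines: jzrmu hprq ylx nccv ibqq hevq qnrdu fpwkk vtn bloe iqgan ocreh hvna ccle verwq
Hunk 3: at line 5 remove [qnrdu,fpwkk,vtn] add [yit,smvj] -> 14 lines: jzrmu hprq ylx nccv ibqq hevq yit smvj bloe iqgan ocreh hvna ccle verwq
Final line count: 14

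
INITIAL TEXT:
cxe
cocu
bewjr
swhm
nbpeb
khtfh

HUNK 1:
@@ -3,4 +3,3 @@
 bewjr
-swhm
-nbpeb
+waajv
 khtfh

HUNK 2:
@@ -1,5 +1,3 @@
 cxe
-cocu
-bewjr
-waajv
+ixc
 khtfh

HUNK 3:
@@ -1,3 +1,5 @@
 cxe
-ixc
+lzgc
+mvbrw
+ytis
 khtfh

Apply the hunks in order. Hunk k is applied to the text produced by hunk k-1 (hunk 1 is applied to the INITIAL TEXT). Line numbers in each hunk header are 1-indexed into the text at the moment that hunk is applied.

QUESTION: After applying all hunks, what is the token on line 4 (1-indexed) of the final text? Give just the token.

Hunk 1: at line 3 remove [swhm,nbpeb] add [waajv] -> 5 lines: cxe cocu bewjr waajv khtfh
Hunk 2: at line 1 remove [cocu,bewjr,waajv] add [ixc] -> 3 lines: cxe ixc khtfh
Hunk 3: at line 1 remove [ixc] add [lzgc,mvbrw,ytis] -> 5 lines: cxe lzgc mvbrw ytis khtfh
Final line 4: ytis

Answer: ytis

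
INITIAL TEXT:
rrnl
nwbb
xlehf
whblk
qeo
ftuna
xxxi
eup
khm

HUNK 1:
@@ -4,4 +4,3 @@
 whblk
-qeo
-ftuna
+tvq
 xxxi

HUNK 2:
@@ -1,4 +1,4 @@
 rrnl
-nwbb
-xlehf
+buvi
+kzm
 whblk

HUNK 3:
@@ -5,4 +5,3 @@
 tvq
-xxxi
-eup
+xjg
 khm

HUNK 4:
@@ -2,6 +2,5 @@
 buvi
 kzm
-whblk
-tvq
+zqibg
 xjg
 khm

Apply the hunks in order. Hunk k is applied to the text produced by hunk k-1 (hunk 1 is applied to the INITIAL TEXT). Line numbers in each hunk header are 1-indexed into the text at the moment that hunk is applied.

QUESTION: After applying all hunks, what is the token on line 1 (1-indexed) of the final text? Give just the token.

Answer: rrnl

Derivation:
Hunk 1: at line 4 remove [qeo,ftuna] add [tvq] -> 8 lines: rrnl nwbb xlehf whblk tvq xxxi eup khm
Hunk 2: at line 1 remove [nwbb,xlehf] add [buvi,kzm] -> 8 lines: rrnl buvi kzm whblk tvq xxxi eup khm
Hunk 3: at line 5 remove [xxxi,eup] add [xjg] -> 7 lines: rrnl buvi kzm whblk tvq xjg khm
Hunk 4: at line 2 remove [whblk,tvq] add [zqibg] -> 6 lines: rrnl buvi kzm zqibg xjg khm
Final line 1: rrnl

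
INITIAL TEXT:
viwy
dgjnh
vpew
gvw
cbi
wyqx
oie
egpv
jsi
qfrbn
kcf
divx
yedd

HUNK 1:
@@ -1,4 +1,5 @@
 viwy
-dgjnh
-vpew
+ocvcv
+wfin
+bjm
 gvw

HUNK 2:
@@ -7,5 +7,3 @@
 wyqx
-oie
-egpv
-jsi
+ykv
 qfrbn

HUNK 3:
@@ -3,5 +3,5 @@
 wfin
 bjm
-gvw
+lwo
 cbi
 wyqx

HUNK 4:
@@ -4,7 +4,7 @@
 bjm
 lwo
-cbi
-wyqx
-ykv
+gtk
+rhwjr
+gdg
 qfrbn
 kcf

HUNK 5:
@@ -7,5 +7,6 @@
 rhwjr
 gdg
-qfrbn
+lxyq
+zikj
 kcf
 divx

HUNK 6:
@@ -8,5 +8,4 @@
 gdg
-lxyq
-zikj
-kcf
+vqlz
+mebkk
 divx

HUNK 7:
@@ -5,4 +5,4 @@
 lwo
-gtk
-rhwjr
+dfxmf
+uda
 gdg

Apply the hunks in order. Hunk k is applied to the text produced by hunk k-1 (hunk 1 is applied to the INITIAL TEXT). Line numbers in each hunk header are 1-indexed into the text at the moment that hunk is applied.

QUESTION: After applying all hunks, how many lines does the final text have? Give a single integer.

Hunk 1: at line 1 remove [dgjnh,vpew] add [ocvcv,wfin,bjm] -> 14 lines: viwy ocvcv wfin bjm gvw cbi wyqx oie egpv jsi qfrbn kcf divx yedd
Hunk 2: at line 7 remove [oie,egpv,jsi] add [ykv] -> 12 lines: viwy ocvcv wfin bjm gvw cbi wyqx ykv qfrbn kcf divx yedd
Hunk 3: at line 3 remove [gvw] add [lwo] -> 12 lines: viwy ocvcv wfin bjm lwo cbi wyqx ykv qfrbn kcf divx yedd
Hunk 4: at line 4 remove [cbi,wyqx,ykv] add [gtk,rhwjr,gdg] -> 12 lines: viwy ocvcv wfin bjm lwo gtk rhwjr gdg qfrbn kcf divx yedd
Hunk 5: at line 7 remove [qfrbn] add [lxyq,zikj] -> 13 lines: viwy ocvcv wfin bjm lwo gtk rhwjr gdg lxyq zikj kcf divx yedd
Hunk 6: at line 8 remove [lxyq,zikj,kcf] add [vqlz,mebkk] -> 12 lines: viwy ocvcv wfin bjm lwo gtk rhwjr gdg vqlz mebkk divx yedd
Hunk 7: at line 5 remove [gtk,rhwjr] add [dfxmf,uda] -> 12 lines: viwy ocvcv wfin bjm lwo dfxmf uda gdg vqlz mebkk divx yedd
Final line count: 12

Answer: 12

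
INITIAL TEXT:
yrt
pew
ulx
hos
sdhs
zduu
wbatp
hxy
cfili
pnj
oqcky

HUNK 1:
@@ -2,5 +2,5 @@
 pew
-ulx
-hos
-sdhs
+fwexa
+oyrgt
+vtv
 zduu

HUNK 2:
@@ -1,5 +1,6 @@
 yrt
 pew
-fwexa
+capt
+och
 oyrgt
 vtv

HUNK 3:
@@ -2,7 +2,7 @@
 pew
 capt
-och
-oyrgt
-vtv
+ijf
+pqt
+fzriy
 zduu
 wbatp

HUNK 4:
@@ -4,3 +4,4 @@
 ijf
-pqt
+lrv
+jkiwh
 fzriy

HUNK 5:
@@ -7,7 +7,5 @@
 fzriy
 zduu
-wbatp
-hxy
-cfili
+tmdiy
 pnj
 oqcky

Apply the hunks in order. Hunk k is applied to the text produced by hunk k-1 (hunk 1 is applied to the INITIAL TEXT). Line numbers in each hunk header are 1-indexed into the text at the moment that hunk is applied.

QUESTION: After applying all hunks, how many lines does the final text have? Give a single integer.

Hunk 1: at line 2 remove [ulx,hos,sdhs] add [fwexa,oyrgt,vtv] -> 11 lines: yrt pew fwexa oyrgt vtv zduu wbatp hxy cfili pnj oqcky
Hunk 2: at line 1 remove [fwexa] add [capt,och] -> 12 lines: yrt pew capt och oyrgt vtv zduu wbatp hxy cfili pnj oqcky
Hunk 3: at line 2 remove [och,oyrgt,vtv] add [ijf,pqt,fzriy] -> 12 lines: yrt pew capt ijf pqt fzriy zduu wbatp hxy cfili pnj oqcky
Hunk 4: at line 4 remove [pqt] add [lrv,jkiwh] -> 13 lines: yrt pew capt ijf lrv jkiwh fzriy zduu wbatp hxy cfili pnj oqcky
Hunk 5: at line 7 remove [wbatp,hxy,cfili] add [tmdiy] -> 11 lines: yrt pew capt ijf lrv jkiwh fzriy zduu tmdiy pnj oqcky
Final line count: 11

Answer: 11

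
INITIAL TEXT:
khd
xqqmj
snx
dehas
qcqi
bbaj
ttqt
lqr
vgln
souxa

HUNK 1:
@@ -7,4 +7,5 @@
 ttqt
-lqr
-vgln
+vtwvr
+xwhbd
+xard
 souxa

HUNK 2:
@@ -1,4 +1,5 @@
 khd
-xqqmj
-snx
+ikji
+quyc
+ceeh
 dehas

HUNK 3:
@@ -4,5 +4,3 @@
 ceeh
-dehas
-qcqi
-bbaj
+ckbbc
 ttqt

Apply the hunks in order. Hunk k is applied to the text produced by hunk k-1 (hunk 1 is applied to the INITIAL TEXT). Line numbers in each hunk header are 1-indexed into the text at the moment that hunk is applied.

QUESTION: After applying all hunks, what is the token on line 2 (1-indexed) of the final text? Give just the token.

Answer: ikji

Derivation:
Hunk 1: at line 7 remove [lqr,vgln] add [vtwvr,xwhbd,xard] -> 11 lines: khd xqqmj snx dehas qcqi bbaj ttqt vtwvr xwhbd xard souxa
Hunk 2: at line 1 remove [xqqmj,snx] add [ikji,quyc,ceeh] -> 12 lines: khd ikji quyc ceeh dehas qcqi bbaj ttqt vtwvr xwhbd xard souxa
Hunk 3: at line 4 remove [dehas,qcqi,bbaj] add [ckbbc] -> 10 lines: khd ikji quyc ceeh ckbbc ttqt vtwvr xwhbd xard souxa
Final line 2: ikji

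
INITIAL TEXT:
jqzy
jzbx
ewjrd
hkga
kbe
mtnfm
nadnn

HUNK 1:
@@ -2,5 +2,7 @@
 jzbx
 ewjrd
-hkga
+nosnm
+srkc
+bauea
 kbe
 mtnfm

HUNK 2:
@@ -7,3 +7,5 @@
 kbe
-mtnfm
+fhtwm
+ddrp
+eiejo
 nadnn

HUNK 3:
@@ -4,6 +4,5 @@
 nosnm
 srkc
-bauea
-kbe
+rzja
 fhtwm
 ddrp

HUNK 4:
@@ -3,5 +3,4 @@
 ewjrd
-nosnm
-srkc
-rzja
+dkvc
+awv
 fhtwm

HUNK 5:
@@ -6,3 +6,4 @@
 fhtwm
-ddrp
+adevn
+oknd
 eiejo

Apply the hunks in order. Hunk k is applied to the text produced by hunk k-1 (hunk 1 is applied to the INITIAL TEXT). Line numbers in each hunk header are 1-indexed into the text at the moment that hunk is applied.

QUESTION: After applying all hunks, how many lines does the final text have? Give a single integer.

Answer: 10

Derivation:
Hunk 1: at line 2 remove [hkga] add [nosnm,srkc,bauea] -> 9 lines: jqzy jzbx ewjrd nosnm srkc bauea kbe mtnfm nadnn
Hunk 2: at line 7 remove [mtnfm] add [fhtwm,ddrp,eiejo] -> 11 lines: jqzy jzbx ewjrd nosnm srkc bauea kbe fhtwm ddrp eiejo nadnn
Hunk 3: at line 4 remove [bauea,kbe] add [rzja] -> 10 lines: jqzy jzbx ewjrd nosnm srkc rzja fhtwm ddrp eiejo nadnn
Hunk 4: at line 3 remove [nosnm,srkc,rzja] add [dkvc,awv] -> 9 lines: jqzy jzbx ewjrd dkvc awv fhtwm ddrp eiejo nadnn
Hunk 5: at line 6 remove [ddrp] add [adevn,oknd] -> 10 lines: jqzy jzbx ewjrd dkvc awv fhtwm adevn oknd eiejo nadnn
Final line count: 10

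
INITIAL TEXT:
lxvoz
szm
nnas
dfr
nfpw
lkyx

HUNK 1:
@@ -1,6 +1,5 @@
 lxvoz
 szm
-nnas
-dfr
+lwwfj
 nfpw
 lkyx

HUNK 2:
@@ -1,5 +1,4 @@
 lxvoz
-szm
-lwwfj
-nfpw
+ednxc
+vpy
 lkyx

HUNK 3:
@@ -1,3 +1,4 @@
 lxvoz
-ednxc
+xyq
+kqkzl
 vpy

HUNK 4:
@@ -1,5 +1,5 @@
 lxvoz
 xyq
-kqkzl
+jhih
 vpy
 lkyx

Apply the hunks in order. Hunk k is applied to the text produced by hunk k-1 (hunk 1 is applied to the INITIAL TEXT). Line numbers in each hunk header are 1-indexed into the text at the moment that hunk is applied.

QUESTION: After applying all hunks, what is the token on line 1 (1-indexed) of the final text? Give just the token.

Answer: lxvoz

Derivation:
Hunk 1: at line 1 remove [nnas,dfr] add [lwwfj] -> 5 lines: lxvoz szm lwwfj nfpw lkyx
Hunk 2: at line 1 remove [szm,lwwfj,nfpw] add [ednxc,vpy] -> 4 lines: lxvoz ednxc vpy lkyx
Hunk 3: at line 1 remove [ednxc] add [xyq,kqkzl] -> 5 lines: lxvoz xyq kqkzl vpy lkyx
Hunk 4: at line 1 remove [kqkzl] add [jhih] -> 5 lines: lxvoz xyq jhih vpy lkyx
Final line 1: lxvoz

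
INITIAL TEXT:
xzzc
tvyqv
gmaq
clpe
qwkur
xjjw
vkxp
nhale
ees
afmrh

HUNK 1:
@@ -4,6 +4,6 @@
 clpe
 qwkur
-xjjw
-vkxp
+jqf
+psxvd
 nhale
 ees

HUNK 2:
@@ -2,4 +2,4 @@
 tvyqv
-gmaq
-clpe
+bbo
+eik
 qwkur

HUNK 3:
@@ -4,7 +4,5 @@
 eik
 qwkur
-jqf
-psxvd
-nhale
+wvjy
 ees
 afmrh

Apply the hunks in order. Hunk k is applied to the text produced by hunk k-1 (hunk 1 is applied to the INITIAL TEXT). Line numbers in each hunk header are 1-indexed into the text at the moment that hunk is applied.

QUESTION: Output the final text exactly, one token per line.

Hunk 1: at line 4 remove [xjjw,vkxp] add [jqf,psxvd] -> 10 lines: xzzc tvyqv gmaq clpe qwkur jqf psxvd nhale ees afmrh
Hunk 2: at line 2 remove [gmaq,clpe] add [bbo,eik] -> 10 lines: xzzc tvyqv bbo eik qwkur jqf psxvd nhale ees afmrh
Hunk 3: at line 4 remove [jqf,psxvd,nhale] add [wvjy] -> 8 lines: xzzc tvyqv bbo eik qwkur wvjy ees afmrh

Answer: xzzc
tvyqv
bbo
eik
qwkur
wvjy
ees
afmrh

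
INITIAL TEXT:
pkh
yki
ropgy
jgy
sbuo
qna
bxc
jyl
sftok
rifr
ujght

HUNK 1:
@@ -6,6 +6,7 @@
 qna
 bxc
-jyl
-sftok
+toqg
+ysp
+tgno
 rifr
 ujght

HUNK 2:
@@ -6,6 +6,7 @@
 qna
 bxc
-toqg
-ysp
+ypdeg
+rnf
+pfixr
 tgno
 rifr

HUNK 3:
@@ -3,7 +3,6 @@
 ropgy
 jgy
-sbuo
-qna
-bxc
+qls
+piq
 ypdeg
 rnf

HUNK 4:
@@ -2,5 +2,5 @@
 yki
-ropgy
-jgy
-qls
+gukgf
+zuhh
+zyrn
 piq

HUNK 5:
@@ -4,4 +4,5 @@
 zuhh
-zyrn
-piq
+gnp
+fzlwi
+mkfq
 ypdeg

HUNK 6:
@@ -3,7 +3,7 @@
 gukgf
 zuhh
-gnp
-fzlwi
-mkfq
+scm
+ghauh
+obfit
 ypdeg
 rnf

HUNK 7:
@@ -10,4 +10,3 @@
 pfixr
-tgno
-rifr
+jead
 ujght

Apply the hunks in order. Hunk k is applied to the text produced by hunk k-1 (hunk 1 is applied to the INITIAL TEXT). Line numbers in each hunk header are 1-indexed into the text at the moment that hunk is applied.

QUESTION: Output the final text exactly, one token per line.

Answer: pkh
yki
gukgf
zuhh
scm
ghauh
obfit
ypdeg
rnf
pfixr
jead
ujght

Derivation:
Hunk 1: at line 6 remove [jyl,sftok] add [toqg,ysp,tgno] -> 12 lines: pkh yki ropgy jgy sbuo qna bxc toqg ysp tgno rifr ujght
Hunk 2: at line 6 remove [toqg,ysp] add [ypdeg,rnf,pfixr] -> 13 lines: pkh yki ropgy jgy sbuo qna bxc ypdeg rnf pfixr tgno rifr ujght
Hunk 3: at line 3 remove [sbuo,qna,bxc] add [qls,piq] -> 12 lines: pkh yki ropgy jgy qls piq ypdeg rnf pfixr tgno rifr ujght
Hunk 4: at line 2 remove [ropgy,jgy,qls] add [gukgf,zuhh,zyrn] -> 12 lines: pkh yki gukgf zuhh zyrn piq ypdeg rnf pfixr tgno rifr ujght
Hunk 5: at line 4 remove [zyrn,piq] add [gnp,fzlwi,mkfq] -> 13 lines: pkh yki gukgf zuhh gnp fzlwi mkfq ypdeg rnf pfixr tgno rifr ujght
Hunk 6: at line 3 remove [gnp,fzlwi,mkfq] add [scm,ghauh,obfit] -> 13 lines: pkh yki gukgf zuhh scm ghauh obfit ypdeg rnf pfixr tgno rifr ujght
Hunk 7: at line 10 remove [tgno,rifr] add [jead] -> 12 lines: pkh yki gukgf zuhh scm ghauh obfit ypdeg rnf pfixr jead ujght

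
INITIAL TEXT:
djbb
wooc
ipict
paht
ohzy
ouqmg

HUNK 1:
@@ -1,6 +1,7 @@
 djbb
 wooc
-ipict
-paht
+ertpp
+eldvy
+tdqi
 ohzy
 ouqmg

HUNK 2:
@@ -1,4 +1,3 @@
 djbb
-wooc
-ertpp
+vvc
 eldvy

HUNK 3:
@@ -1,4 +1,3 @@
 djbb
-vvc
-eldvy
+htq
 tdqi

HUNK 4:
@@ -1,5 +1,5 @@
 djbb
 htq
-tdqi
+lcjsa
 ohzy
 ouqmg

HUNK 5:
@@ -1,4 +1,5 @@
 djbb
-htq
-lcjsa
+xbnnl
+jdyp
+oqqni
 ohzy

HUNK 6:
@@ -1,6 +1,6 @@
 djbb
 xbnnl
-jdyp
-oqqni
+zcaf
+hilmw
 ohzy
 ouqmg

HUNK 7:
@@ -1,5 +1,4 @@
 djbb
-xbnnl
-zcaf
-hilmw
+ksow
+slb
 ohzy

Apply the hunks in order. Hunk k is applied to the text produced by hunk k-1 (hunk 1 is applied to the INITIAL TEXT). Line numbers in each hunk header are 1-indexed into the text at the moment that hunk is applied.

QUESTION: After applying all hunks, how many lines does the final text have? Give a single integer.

Answer: 5

Derivation:
Hunk 1: at line 1 remove [ipict,paht] add [ertpp,eldvy,tdqi] -> 7 lines: djbb wooc ertpp eldvy tdqi ohzy ouqmg
Hunk 2: at line 1 remove [wooc,ertpp] add [vvc] -> 6 lines: djbb vvc eldvy tdqi ohzy ouqmg
Hunk 3: at line 1 remove [vvc,eldvy] add [htq] -> 5 lines: djbb htq tdqi ohzy ouqmg
Hunk 4: at line 1 remove [tdqi] add [lcjsa] -> 5 lines: djbb htq lcjsa ohzy ouqmg
Hunk 5: at line 1 remove [htq,lcjsa] add [xbnnl,jdyp,oqqni] -> 6 lines: djbb xbnnl jdyp oqqni ohzy ouqmg
Hunk 6: at line 1 remove [jdyp,oqqni] add [zcaf,hilmw] -> 6 lines: djbb xbnnl zcaf hilmw ohzy ouqmg
Hunk 7: at line 1 remove [xbnnl,zcaf,hilmw] add [ksow,slb] -> 5 lines: djbb ksow slb ohzy ouqmg
Final line count: 5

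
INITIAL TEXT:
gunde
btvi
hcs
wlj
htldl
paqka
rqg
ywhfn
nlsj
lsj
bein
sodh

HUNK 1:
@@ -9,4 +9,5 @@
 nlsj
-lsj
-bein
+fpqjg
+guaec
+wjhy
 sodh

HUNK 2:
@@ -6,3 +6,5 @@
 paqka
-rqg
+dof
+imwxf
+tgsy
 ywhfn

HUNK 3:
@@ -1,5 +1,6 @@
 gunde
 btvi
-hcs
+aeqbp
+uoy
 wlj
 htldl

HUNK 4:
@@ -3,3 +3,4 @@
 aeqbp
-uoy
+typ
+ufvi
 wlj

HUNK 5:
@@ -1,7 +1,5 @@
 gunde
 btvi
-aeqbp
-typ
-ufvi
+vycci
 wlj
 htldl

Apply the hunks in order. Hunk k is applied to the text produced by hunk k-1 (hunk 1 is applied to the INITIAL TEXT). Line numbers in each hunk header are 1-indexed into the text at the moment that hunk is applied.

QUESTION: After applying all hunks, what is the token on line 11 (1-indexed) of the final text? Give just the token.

Answer: nlsj

Derivation:
Hunk 1: at line 9 remove [lsj,bein] add [fpqjg,guaec,wjhy] -> 13 lines: gunde btvi hcs wlj htldl paqka rqg ywhfn nlsj fpqjg guaec wjhy sodh
Hunk 2: at line 6 remove [rqg] add [dof,imwxf,tgsy] -> 15 lines: gunde btvi hcs wlj htldl paqka dof imwxf tgsy ywhfn nlsj fpqjg guaec wjhy sodh
Hunk 3: at line 1 remove [hcs] add [aeqbp,uoy] -> 16 lines: gunde btvi aeqbp uoy wlj htldl paqka dof imwxf tgsy ywhfn nlsj fpqjg guaec wjhy sodh
Hunk 4: at line 3 remove [uoy] add [typ,ufvi] -> 17 lines: gunde btvi aeqbp typ ufvi wlj htldl paqka dof imwxf tgsy ywhfn nlsj fpqjg guaec wjhy sodh
Hunk 5: at line 1 remove [aeqbp,typ,ufvi] add [vycci] -> 15 lines: gunde btvi vycci wlj htldl paqka dof imwxf tgsy ywhfn nlsj fpqjg guaec wjhy sodh
Final line 11: nlsj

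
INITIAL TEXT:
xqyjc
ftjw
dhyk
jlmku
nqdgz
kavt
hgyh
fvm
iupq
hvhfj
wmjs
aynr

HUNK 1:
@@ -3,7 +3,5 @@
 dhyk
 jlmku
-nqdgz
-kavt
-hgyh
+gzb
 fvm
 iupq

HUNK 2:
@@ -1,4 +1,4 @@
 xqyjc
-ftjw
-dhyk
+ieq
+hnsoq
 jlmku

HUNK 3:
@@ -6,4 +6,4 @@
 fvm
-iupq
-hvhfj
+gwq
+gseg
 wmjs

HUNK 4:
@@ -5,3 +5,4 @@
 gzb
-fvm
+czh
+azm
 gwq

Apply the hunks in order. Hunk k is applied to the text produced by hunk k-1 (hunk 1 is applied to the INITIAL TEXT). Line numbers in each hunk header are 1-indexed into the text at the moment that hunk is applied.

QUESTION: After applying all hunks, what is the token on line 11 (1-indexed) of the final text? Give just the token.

Hunk 1: at line 3 remove [nqdgz,kavt,hgyh] add [gzb] -> 10 lines: xqyjc ftjw dhyk jlmku gzb fvm iupq hvhfj wmjs aynr
Hunk 2: at line 1 remove [ftjw,dhyk] add [ieq,hnsoq] -> 10 lines: xqyjc ieq hnsoq jlmku gzb fvm iupq hvhfj wmjs aynr
Hunk 3: at line 6 remove [iupq,hvhfj] add [gwq,gseg] -> 10 lines: xqyjc ieq hnsoq jlmku gzb fvm gwq gseg wmjs aynr
Hunk 4: at line 5 remove [fvm] add [czh,azm] -> 11 lines: xqyjc ieq hnsoq jlmku gzb czh azm gwq gseg wmjs aynr
Final line 11: aynr

Answer: aynr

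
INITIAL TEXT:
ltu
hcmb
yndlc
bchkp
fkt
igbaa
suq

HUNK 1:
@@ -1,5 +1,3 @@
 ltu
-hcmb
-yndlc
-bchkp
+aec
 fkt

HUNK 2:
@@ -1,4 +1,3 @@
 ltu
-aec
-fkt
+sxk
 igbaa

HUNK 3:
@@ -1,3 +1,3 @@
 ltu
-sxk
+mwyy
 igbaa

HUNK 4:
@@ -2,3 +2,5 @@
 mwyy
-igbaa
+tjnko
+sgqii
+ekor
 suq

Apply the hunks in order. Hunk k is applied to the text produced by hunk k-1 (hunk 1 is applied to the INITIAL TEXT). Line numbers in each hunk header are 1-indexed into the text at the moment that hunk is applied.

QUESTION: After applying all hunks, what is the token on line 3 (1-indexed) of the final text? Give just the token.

Hunk 1: at line 1 remove [hcmb,yndlc,bchkp] add [aec] -> 5 lines: ltu aec fkt igbaa suq
Hunk 2: at line 1 remove [aec,fkt] add [sxk] -> 4 lines: ltu sxk igbaa suq
Hunk 3: at line 1 remove [sxk] add [mwyy] -> 4 lines: ltu mwyy igbaa suq
Hunk 4: at line 2 remove [igbaa] add [tjnko,sgqii,ekor] -> 6 lines: ltu mwyy tjnko sgqii ekor suq
Final line 3: tjnko

Answer: tjnko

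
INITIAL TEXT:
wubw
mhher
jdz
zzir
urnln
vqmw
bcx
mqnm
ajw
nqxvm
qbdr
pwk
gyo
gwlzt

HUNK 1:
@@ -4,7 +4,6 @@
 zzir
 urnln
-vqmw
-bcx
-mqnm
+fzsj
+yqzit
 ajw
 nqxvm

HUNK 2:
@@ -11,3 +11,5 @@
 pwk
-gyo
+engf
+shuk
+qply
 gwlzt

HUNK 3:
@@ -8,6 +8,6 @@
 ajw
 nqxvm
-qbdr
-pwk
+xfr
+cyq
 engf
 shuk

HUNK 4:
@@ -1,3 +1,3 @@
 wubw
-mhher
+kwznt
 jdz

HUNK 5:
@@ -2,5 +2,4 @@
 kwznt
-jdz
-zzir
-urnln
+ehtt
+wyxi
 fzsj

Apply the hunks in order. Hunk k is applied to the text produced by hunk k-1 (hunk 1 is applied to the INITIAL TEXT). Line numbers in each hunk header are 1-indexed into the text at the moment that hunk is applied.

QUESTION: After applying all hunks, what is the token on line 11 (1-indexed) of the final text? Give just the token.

Answer: engf

Derivation:
Hunk 1: at line 4 remove [vqmw,bcx,mqnm] add [fzsj,yqzit] -> 13 lines: wubw mhher jdz zzir urnln fzsj yqzit ajw nqxvm qbdr pwk gyo gwlzt
Hunk 2: at line 11 remove [gyo] add [engf,shuk,qply] -> 15 lines: wubw mhher jdz zzir urnln fzsj yqzit ajw nqxvm qbdr pwk engf shuk qply gwlzt
Hunk 3: at line 8 remove [qbdr,pwk] add [xfr,cyq] -> 15 lines: wubw mhher jdz zzir urnln fzsj yqzit ajw nqxvm xfr cyq engf shuk qply gwlzt
Hunk 4: at line 1 remove [mhher] add [kwznt] -> 15 lines: wubw kwznt jdz zzir urnln fzsj yqzit ajw nqxvm xfr cyq engf shuk qply gwlzt
Hunk 5: at line 2 remove [jdz,zzir,urnln] add [ehtt,wyxi] -> 14 lines: wubw kwznt ehtt wyxi fzsj yqzit ajw nqxvm xfr cyq engf shuk qply gwlzt
Final line 11: engf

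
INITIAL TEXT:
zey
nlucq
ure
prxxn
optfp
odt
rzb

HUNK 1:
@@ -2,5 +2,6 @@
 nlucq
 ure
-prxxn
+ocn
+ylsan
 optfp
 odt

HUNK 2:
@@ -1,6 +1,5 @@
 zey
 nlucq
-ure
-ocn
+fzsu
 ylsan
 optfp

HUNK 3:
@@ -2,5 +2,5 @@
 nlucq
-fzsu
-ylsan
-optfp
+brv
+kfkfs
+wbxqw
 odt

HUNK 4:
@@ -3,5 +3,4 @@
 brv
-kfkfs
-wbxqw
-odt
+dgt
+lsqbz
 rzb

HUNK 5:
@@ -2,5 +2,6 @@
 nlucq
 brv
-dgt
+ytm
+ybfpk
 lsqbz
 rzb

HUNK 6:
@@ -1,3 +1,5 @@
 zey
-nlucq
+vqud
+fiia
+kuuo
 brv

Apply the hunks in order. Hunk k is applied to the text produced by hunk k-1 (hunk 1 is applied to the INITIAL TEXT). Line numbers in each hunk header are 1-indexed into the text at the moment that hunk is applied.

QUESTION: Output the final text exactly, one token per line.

Hunk 1: at line 2 remove [prxxn] add [ocn,ylsan] -> 8 lines: zey nlucq ure ocn ylsan optfp odt rzb
Hunk 2: at line 1 remove [ure,ocn] add [fzsu] -> 7 lines: zey nlucq fzsu ylsan optfp odt rzb
Hunk 3: at line 2 remove [fzsu,ylsan,optfp] add [brv,kfkfs,wbxqw] -> 7 lines: zey nlucq brv kfkfs wbxqw odt rzb
Hunk 4: at line 3 remove [kfkfs,wbxqw,odt] add [dgt,lsqbz] -> 6 lines: zey nlucq brv dgt lsqbz rzb
Hunk 5: at line 2 remove [dgt] add [ytm,ybfpk] -> 7 lines: zey nlucq brv ytm ybfpk lsqbz rzb
Hunk 6: at line 1 remove [nlucq] add [vqud,fiia,kuuo] -> 9 lines: zey vqud fiia kuuo brv ytm ybfpk lsqbz rzb

Answer: zey
vqud
fiia
kuuo
brv
ytm
ybfpk
lsqbz
rzb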